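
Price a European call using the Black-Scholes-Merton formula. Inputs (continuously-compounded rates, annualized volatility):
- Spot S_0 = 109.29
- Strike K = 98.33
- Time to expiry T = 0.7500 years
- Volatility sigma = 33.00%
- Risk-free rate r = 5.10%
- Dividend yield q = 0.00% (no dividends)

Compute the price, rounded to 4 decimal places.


Answer: Price = 20.3370

Derivation:
d1 = (ln(S/K) + (r - q + 0.5*sigma^2) * T) / (sigma * sqrt(T)) = 0.64650364
d2 = d1 - sigma * sqrt(T) = 0.36071526
exp(-rT) = 0.96247229; exp(-qT) = 1.00000000
C = S_0 * exp(-qT) * N(d1) - K * exp(-rT) * N(d2)
N(d1) = 0.74102338; N(d2) = 0.64084384
C = 109.2900 * 1.00000000 * 0.74102338 - 98.3300 * 0.96247229 * 0.64084384 = 20.3370


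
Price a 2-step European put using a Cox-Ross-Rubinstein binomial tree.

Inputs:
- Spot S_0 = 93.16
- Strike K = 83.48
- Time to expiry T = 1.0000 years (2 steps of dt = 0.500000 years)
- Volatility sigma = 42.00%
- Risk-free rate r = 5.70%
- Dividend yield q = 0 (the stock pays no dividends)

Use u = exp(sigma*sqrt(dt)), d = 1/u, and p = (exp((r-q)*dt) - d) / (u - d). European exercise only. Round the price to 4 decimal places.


Answer: Price = V(0,0) = 8.3662

Derivation:
dt = T/N = 0.500000
u = exp(sigma*sqrt(dt)) = 1.345795; d = 1/u = 0.743055
p = (exp((r-q)*dt) - d) / (u - d) = 0.474259
Discount per step: exp(-r*dt) = 0.971902
Stock lattice S(k, i) with i counting down-moves:
  k=0: S(0,0) = 93.1600
  k=1: S(1,0) = 125.3743; S(1,1) = 69.2230
  k=2: S(2,0) = 168.7280; S(2,1) = 93.1600; S(2,2) = 51.4365
Terminal payoffs V(N, i) = max(K - S_T, 0):
  V(2,0) = 0.000000; V(2,1) = 0.000000; V(2,2) = 32.043463
Backward induction: V(k, i) = exp(-r*dt) * [p * V(k+1, i) + (1-p) * V(k+1, i+1)].
  V(1,0) = exp(-r*dt) * [p*0.000000 + (1-p)*0.000000] = 0.000000
  V(1,1) = exp(-r*dt) * [p*0.000000 + (1-p)*32.043463] = 16.373211
  V(0,0) = exp(-r*dt) * [p*0.000000 + (1-p)*16.373211] = 8.366200


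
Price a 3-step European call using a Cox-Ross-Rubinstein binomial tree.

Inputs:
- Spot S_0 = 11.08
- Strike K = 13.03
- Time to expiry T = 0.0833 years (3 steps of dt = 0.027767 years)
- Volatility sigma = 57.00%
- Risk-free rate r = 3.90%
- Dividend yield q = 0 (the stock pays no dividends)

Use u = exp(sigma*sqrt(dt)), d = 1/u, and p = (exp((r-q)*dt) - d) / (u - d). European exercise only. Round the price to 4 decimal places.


Answer: Price = V(0,0) = 0.1900

Derivation:
dt = T/N = 0.027767
u = exp(sigma*sqrt(dt)) = 1.099638; d = 1/u = 0.909390
p = (exp((r-q)*dt) - d) / (u - d) = 0.481968
Discount per step: exp(-r*dt) = 0.998918
Stock lattice S(k, i) with i counting down-moves:
  k=0: S(0,0) = 11.0800
  k=1: S(1,0) = 12.1840; S(1,1) = 10.0760
  k=2: S(2,0) = 13.3980; S(2,1) = 11.0800; S(2,2) = 9.1631
  k=3: S(3,0) = 14.7329; S(3,1) = 12.1840; S(3,2) = 10.0760; S(3,3) = 8.3328
Terminal payoffs V(N, i) = max(S_T - K, 0):
  V(3,0) = 1.702923; V(3,1) = 0.000000; V(3,2) = 0.000000; V(3,3) = 0.000000
Backward induction: V(k, i) = exp(-r*dt) * [p * V(k+1, i) + (1-p) * V(k+1, i+1)].
  V(2,0) = exp(-r*dt) * [p*1.702923 + (1-p)*0.000000] = 0.819866
  V(2,1) = exp(-r*dt) * [p*0.000000 + (1-p)*0.000000] = 0.000000
  V(2,2) = exp(-r*dt) * [p*0.000000 + (1-p)*0.000000] = 0.000000
  V(1,0) = exp(-r*dt) * [p*0.819866 + (1-p)*0.000000] = 0.394721
  V(1,1) = exp(-r*dt) * [p*0.000000 + (1-p)*0.000000] = 0.000000
  V(0,0) = exp(-r*dt) * [p*0.394721 + (1-p)*0.000000] = 0.190037


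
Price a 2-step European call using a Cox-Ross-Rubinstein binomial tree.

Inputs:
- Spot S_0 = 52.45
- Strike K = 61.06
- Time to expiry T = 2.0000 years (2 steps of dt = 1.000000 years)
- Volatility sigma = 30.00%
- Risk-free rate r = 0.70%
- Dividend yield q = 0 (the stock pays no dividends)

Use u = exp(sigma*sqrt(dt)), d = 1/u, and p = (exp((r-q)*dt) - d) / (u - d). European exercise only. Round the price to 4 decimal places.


dt = T/N = 1.000000
u = exp(sigma*sqrt(dt)) = 1.349859; d = 1/u = 0.740818
p = (exp((r-q)*dt) - d) / (u - d) = 0.437091
Discount per step: exp(-r*dt) = 0.993024
Stock lattice S(k, i) with i counting down-moves:
  k=0: S(0,0) = 52.4500
  k=1: S(1,0) = 70.8001; S(1,1) = 38.8559
  k=2: S(2,0) = 95.5701; S(2,1) = 52.4500; S(2,2) = 28.7852
Terminal payoffs V(N, i) = max(S_T - K, 0):
  V(2,0) = 34.510131; V(2,1) = 0.000000; V(2,2) = 0.000000
Backward induction: V(k, i) = exp(-r*dt) * [p * V(k+1, i) + (1-p) * V(k+1, i+1)].
  V(1,0) = exp(-r*dt) * [p*34.510131 + (1-p)*0.000000] = 14.978858
  V(1,1) = exp(-r*dt) * [p*0.000000 + (1-p)*0.000000] = 0.000000
  V(0,0) = exp(-r*dt) * [p*14.978858 + (1-p)*0.000000] = 6.501458

Answer: Price = V(0,0) = 6.5015


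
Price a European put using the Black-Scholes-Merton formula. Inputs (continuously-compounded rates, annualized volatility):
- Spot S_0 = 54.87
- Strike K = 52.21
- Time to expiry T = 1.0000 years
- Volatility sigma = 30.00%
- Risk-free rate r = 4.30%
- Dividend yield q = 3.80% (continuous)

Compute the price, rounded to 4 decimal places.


d1 = (ln(S/K) + (r - q + 0.5*sigma^2) * T) / (sigma * sqrt(T)) = 0.33230901
d2 = d1 - sigma * sqrt(T) = 0.03230901
exp(-rT) = 0.95791139; exp(-qT) = 0.96271294
P = K * exp(-rT) * N(-d2) - S_0 * exp(-qT) * N(-d1)
N(-d1) = 0.36982797; N(-d2) = 0.48711281
P = 52.2100 * 0.95791139 * 0.48711281 - 54.8700 * 0.96271294 * 0.36982797 = 4.8259

Answer: Price = 4.8259


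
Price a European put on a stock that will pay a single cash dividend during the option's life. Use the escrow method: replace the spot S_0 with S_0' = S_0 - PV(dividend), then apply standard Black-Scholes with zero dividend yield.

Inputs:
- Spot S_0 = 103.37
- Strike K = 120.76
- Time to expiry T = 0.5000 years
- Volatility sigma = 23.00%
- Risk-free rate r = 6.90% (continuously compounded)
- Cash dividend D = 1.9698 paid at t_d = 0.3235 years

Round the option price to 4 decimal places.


PV(D) = D * exp(-r * t_d) = 1.9698 * 0.97792578 = 1.92631820
S_0' = S_0 - PV(D) = 103.3700 - 1.92631820 = 101.44368180
d1 = (ln(S_0'/K) + (r + sigma^2/2)*T) / (sigma*sqrt(T)) = -0.77828673
d2 = d1 - sigma*sqrt(T) = -0.94092129
exp(-rT) = 0.96608834
N(-d1) = 0.78180000; N(-d2) = 0.82662740
P = K * exp(-rT) * N(-d2) - S_0' * N(-d1) = 120.7600 * 0.96608834 * 0.82662740 - 101.44368180 * 0.78180000 = 17.1297

Answer: Price = 17.1297


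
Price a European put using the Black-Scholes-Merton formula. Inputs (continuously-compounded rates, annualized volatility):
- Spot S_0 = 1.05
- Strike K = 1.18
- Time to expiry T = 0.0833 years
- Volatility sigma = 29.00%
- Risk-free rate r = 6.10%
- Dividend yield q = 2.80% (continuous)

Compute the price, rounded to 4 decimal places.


Answer: Price = 0.1302

Derivation:
d1 = (ln(S/K) + (r - q + 0.5*sigma^2) * T) / (sigma * sqrt(T)) = -1.31987898
d2 = d1 - sigma * sqrt(T) = -1.40357803
exp(-rT) = 0.99493159; exp(-qT) = 0.99767032
P = K * exp(-rT) * N(-d2) - S_0 * exp(-qT) * N(-d1)
N(-d1) = 0.90656229; N(-d2) = 0.91977773
P = 1.1800 * 0.99493159 * 0.91977773 - 1.0500 * 0.99767032 * 0.90656229 = 0.1302


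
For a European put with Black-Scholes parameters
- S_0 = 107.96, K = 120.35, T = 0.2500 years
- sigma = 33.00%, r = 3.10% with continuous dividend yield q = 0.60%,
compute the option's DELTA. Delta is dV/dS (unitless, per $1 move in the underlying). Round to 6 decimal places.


Answer: Delta = -0.703678

Derivation:
d1 = -0.5380659156; d2 = -0.7030659156
phi(d1) = 0.3451776738; exp(-qT) = 0.9985011244; exp(-rT) = 0.9922799538
N(-d1) = 0.7047342287
Delta = -exp(-qT) * N(-d1) = -0.9985011244 * 0.7047342287 = -0.703678


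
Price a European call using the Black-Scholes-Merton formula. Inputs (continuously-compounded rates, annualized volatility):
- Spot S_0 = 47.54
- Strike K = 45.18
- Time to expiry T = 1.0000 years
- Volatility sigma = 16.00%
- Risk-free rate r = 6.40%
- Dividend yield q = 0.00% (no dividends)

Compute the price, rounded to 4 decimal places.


Answer: Price = 6.1539

Derivation:
d1 = (ln(S/K) + (r - q + 0.5*sigma^2) * T) / (sigma * sqrt(T)) = 0.79823094
d2 = d1 - sigma * sqrt(T) = 0.63823094
exp(-rT) = 0.93800500; exp(-qT) = 1.00000000
C = S_0 * exp(-qT) * N(d1) - K * exp(-rT) * N(d2)
N(d1) = 0.78763176; N(d2) = 0.73833832
C = 47.5400 * 1.00000000 * 0.78763176 - 45.1800 * 0.93800500 * 0.73833832 = 6.1539


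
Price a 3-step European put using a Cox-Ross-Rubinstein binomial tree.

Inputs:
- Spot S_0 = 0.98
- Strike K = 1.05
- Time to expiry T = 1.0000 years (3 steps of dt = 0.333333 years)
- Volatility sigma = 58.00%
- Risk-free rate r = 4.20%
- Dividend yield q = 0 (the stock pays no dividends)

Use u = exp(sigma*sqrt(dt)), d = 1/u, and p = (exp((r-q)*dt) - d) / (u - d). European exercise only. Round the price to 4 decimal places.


dt = T/N = 0.333333
u = exp(sigma*sqrt(dt)) = 1.397749; d = 1/u = 0.715436
p = (exp((r-q)*dt) - d) / (u - d) = 0.437721
Discount per step: exp(-r*dt) = 0.986098
Stock lattice S(k, i) with i counting down-moves:
  k=0: S(0,0) = 0.9800
  k=1: S(1,0) = 1.3698; S(1,1) = 0.7011
  k=2: S(2,0) = 1.9146; S(2,1) = 0.9800; S(2,2) = 0.5016
  k=3: S(3,0) = 2.6762; S(3,1) = 1.3698; S(3,2) = 0.7011; S(3,3) = 0.3589
Terminal payoffs V(N, i) = max(K - S_T, 0):
  V(3,0) = 0.000000; V(3,1) = 0.000000; V(3,2) = 0.348873; V(3,3) = 0.691129
Backward induction: V(k, i) = exp(-r*dt) * [p * V(k+1, i) + (1-p) * V(k+1, i+1)].
  V(2,0) = exp(-r*dt) * [p*0.000000 + (1-p)*0.000000] = 0.000000
  V(2,1) = exp(-r*dt) * [p*0.000000 + (1-p)*0.348873] = 0.193437
  V(2,2) = exp(-r*dt) * [p*0.348873 + (1-p)*0.691129] = 0.533791
  V(1,0) = exp(-r*dt) * [p*0.000000 + (1-p)*0.193437] = 0.107253
  V(1,1) = exp(-r*dt) * [p*0.193437 + (1-p)*0.533791] = 0.379461
  V(0,0) = exp(-r*dt) * [p*0.107253 + (1-p)*0.379461] = 0.256691

Answer: Price = V(0,0) = 0.2567


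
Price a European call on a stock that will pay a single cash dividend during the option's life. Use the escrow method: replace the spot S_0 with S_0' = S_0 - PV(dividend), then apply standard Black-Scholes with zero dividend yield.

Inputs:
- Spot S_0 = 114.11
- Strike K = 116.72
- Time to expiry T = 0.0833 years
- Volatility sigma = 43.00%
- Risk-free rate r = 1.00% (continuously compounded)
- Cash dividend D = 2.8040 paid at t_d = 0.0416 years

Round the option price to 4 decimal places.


Answer: Price = 3.3742

Derivation:
PV(D) = D * exp(-r * t_d) = 2.8040 * 0.99958409 = 2.80283378
S_0' = S_0 - PV(D) = 114.1100 - 2.80283378 = 111.30716622
d1 = (ln(S_0'/K) + (r + sigma^2/2)*T) / (sigma*sqrt(T)) = -0.31384736
d2 = d1 - sigma*sqrt(T) = -0.43795283
exp(-rT) = 0.99916735
N(d1) = 0.37681849; N(d2) = 0.33071024
C = S_0' * N(d1) - K * exp(-rT) * N(d2) = 111.30716622 * 0.37681849 - 116.7200 * 0.99916735 * 0.33071024 = 3.3742


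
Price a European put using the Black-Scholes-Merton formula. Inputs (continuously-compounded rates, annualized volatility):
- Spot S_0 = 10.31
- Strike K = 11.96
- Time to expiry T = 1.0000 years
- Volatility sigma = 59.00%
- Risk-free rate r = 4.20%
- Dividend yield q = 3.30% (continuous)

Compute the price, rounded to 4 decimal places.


Answer: Price = 3.3009

Derivation:
d1 = (ln(S/K) + (r - q + 0.5*sigma^2) * T) / (sigma * sqrt(T)) = 0.05863822
d2 = d1 - sigma * sqrt(T) = -0.53136178
exp(-rT) = 0.95886978; exp(-qT) = 0.96753856
P = K * exp(-rT) * N(-d2) - S_0 * exp(-qT) * N(-d1)
N(-d1) = 0.47662013; N(-d2) = 0.70241595
P = 11.9600 * 0.95886978 * 0.70241595 - 10.3100 * 0.96753856 * 0.47662013 = 3.3009


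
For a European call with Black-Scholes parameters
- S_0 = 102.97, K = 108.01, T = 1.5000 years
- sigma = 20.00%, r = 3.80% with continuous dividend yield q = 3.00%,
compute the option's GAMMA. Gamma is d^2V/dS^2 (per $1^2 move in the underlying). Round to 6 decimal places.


Answer: Gamma = 0.015117

Derivation:
d1 = -0.0236217840; d2 = -0.2685707583
phi(d1) = 0.3988309933; exp(-qT) = 0.9559974818; exp(-rT) = 0.9445940694
Gamma = exp(-qT) * phi(d1) / (S * sigma * sqrt(T)) = 0.9559974818 * 0.3988309933 / (102.9700 * 0.2000 * 1.2247448714) = 0.015117


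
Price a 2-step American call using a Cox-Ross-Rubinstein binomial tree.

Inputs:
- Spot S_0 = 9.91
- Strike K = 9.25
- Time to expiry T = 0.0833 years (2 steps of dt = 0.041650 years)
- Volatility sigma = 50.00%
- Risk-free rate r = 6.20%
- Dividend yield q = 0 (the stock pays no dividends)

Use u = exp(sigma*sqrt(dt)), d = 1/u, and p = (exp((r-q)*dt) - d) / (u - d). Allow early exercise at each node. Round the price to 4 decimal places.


dt = T/N = 0.041650
u = exp(sigma*sqrt(dt)) = 1.107430; d = 1/u = 0.902992
p = (exp((r-q)*dt) - d) / (u - d) = 0.487159
Discount per step: exp(-r*dt) = 0.997421
Stock lattice S(k, i) with i counting down-moves:
  k=0: S(0,0) = 9.9100
  k=1: S(1,0) = 10.9746; S(1,1) = 8.9487
  k=2: S(2,0) = 12.1536; S(2,1) = 9.9100; S(2,2) = 8.0806
Terminal payoffs V(N, i) = max(S_T - K, 0):
  V(2,0) = 2.903627; V(2,1) = 0.660000; V(2,2) = 0.000000
Backward induction: V(k, i) = exp(-r*dt) * [p * V(k+1, i) + (1-p) * V(k+1, i+1)]; then take max(V_cont, immediate exercise) for American.
  V(1,0) = exp(-r*dt) * [p*2.903627 + (1-p)*0.660000] = 1.748483; exercise = 1.724627; V(1,0) = max -> 1.748483
  V(1,1) = exp(-r*dt) * [p*0.660000 + (1-p)*0.000000] = 0.320696; exercise = 0.000000; V(1,1) = max -> 0.320696
  V(0,0) = exp(-r*dt) * [p*1.748483 + (1-p)*0.320696] = 1.013635; exercise = 0.660000; V(0,0) = max -> 1.013635

Answer: Price = V(0,0) = 1.0136


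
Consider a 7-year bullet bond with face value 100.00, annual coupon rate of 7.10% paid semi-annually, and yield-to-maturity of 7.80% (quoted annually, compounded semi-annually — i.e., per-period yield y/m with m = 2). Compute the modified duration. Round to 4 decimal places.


Coupon per period c = face * coupon_rate / m = 3.550000
Periods per year m = 2; per-period yield y/m = 0.039000
Number of cashflows N = 14
Cashflows (t years, CF_t, discount factor 1/(1+y/m)^(m*t), PV):
  t = 0.5000: CF_t = 3.550000, DF = 0.962464, PV = 3.416747
  t = 1.0000: CF_t = 3.550000, DF = 0.926337, PV = 3.288496
  t = 1.5000: CF_t = 3.550000, DF = 0.891566, PV = 3.165058
  t = 2.0000: CF_t = 3.550000, DF = 0.858100, PV = 3.046254
  t = 2.5000: CF_t = 3.550000, DF = 0.825890, PV = 2.931910
  t = 3.0000: CF_t = 3.550000, DF = 0.794889, PV = 2.821857
  t = 3.5000: CF_t = 3.550000, DF = 0.765052, PV = 2.715936
  t = 4.0000: CF_t = 3.550000, DF = 0.736335, PV = 2.613990
  t = 4.5000: CF_t = 3.550000, DF = 0.708696, PV = 2.515871
  t = 5.0000: CF_t = 3.550000, DF = 0.682094, PV = 2.421435
  t = 5.5000: CF_t = 3.550000, DF = 0.656491, PV = 2.330544
  t = 6.0000: CF_t = 3.550000, DF = 0.631849, PV = 2.243065
  t = 6.5000: CF_t = 3.550000, DF = 0.608132, PV = 2.158869
  t = 7.0000: CF_t = 103.550000, DF = 0.585305, PV = 60.608347
Price P = sum_t PV_t = 96.278379
First compute Macaulay numerator sum_t t * PV_t:
  t * PV_t at t = 0.5000: 1.708373
  t * PV_t at t = 1.0000: 3.288496
  t * PV_t at t = 1.5000: 4.747587
  t * PV_t at t = 2.0000: 6.092509
  t * PV_t at t = 2.5000: 7.329775
  t * PV_t at t = 3.0000: 8.465572
  t * PV_t at t = 3.5000: 9.505776
  t * PV_t at t = 4.0000: 10.455961
  t * PV_t at t = 4.5000: 11.321421
  t * PV_t at t = 5.0000: 12.107177
  t * PV_t at t = 5.5000: 12.817993
  t * PV_t at t = 6.0000: 13.458388
  t * PV_t at t = 6.5000: 14.032647
  t * PV_t at t = 7.0000: 424.258427
Macaulay duration D = 539.590101 / 96.278379 = 5.604478
Modified duration = D / (1 + y/m) = 5.604478 / (1 + 0.039000) = 5.394108

Answer: Modified duration = 5.3941


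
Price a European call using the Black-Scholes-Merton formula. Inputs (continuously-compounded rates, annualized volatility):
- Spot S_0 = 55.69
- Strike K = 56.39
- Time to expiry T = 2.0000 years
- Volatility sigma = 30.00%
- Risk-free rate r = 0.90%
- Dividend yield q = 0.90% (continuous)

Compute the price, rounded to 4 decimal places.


d1 = (ln(S/K) + (r - q + 0.5*sigma^2) * T) / (sigma * sqrt(T)) = 0.18268990
d2 = d1 - sigma * sqrt(T) = -0.24157417
exp(-rT) = 0.98216103; exp(-qT) = 0.98216103
C = S_0 * exp(-qT) * N(d1) - K * exp(-rT) * N(d2)
N(d1) = 0.57247933; N(d2) = 0.40455507
C = 55.6900 * 0.98216103 * 0.57247933 - 56.3900 * 0.98216103 * 0.40455507 = 8.9067

Answer: Price = 8.9067


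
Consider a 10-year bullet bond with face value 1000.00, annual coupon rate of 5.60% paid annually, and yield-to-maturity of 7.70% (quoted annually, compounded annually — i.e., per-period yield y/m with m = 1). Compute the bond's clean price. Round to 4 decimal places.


Answer: Price = 857.1615

Derivation:
Coupon per period c = face * coupon_rate / m = 56.000000
Periods per year m = 1; per-period yield y/m = 0.077000
Number of cashflows N = 10
Cashflows (t years, CF_t, discount factor 1/(1+y/m)^(m*t), PV):
  t = 1.0000: CF_t = 56.000000, DF = 0.928505, PV = 51.996286
  t = 2.0000: CF_t = 56.000000, DF = 0.862122, PV = 48.278817
  t = 3.0000: CF_t = 56.000000, DF = 0.800484, PV = 44.827128
  t = 4.0000: CF_t = 56.000000, DF = 0.743254, PV = 41.622217
  t = 5.0000: CF_t = 56.000000, DF = 0.690115, PV = 38.646441
  t = 6.0000: CF_t = 56.000000, DF = 0.640775, PV = 35.883418
  t = 7.0000: CF_t = 56.000000, DF = 0.594963, PV = 33.317937
  t = 8.0000: CF_t = 56.000000, DF = 0.552426, PV = 30.935875
  t = 9.0000: CF_t = 56.000000, DF = 0.512931, PV = 28.724118
  t = 10.0000: CF_t = 1056.000000, DF = 0.476259, PV = 502.929239
Price P = sum_t PV_t = 857.161477


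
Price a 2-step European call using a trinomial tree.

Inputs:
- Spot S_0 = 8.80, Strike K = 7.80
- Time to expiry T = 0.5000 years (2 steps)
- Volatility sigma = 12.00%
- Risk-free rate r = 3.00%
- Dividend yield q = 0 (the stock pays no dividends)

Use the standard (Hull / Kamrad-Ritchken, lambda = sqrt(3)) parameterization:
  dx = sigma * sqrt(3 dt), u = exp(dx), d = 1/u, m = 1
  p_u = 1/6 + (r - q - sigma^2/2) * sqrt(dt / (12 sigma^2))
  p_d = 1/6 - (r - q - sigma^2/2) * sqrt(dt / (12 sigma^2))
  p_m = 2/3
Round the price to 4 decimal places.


dt = T/N = 0.250000; dx = sigma*sqrt(3*dt) = 0.103923
u = exp(dx) = 1.109515; d = 1/u = 0.901295
p_u = 0.194091, p_m = 0.666667, p_d = 0.139243
Discount per step: exp(-r*dt) = 0.992528
Stock lattice S(k, j) with j the centered position index:
  k=0: S(0,+0) = 8.8000
  k=1: S(1,-1) = 7.9314; S(1,+0) = 8.8000; S(1,+1) = 9.7637
  k=2: S(2,-2) = 7.1485; S(2,-1) = 7.9314; S(2,+0) = 8.8000; S(2,+1) = 9.7637; S(2,+2) = 10.8330
Terminal payoffs V(N, j) = max(S_T - K, 0):
  V(2,-2) = 0.000000; V(2,-1) = 0.131393; V(2,+0) = 1.000000; V(2,+1) = 1.963733; V(2,+2) = 3.033009
Backward induction: V(k, j) = exp(-r*dt) * [p_u * V(k+1, j+1) + p_m * V(k+1, j) + p_d * V(k+1, j-1)]
  V(1,-1) = exp(-r*dt) * [p_u*1.000000 + p_m*0.131393 + p_d*0.000000] = 0.279581
  V(1,+0) = exp(-r*dt) * [p_u*1.963733 + p_m*1.000000 + p_d*0.131393] = 1.058139
  V(1,+1) = exp(-r*dt) * [p_u*3.033009 + p_m*1.963733 + p_d*1.000000] = 2.021856
  V(0,+0) = exp(-r*dt) * [p_u*2.021856 + p_m*1.058139 + p_d*0.279581] = 1.128285

Answer: Price = V(0,0) = 1.1283


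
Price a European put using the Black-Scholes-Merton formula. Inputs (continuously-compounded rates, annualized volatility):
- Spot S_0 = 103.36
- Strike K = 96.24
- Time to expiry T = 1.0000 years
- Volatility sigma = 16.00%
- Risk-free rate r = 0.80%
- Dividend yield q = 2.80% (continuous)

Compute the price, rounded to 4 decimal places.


d1 = (ln(S/K) + (r - q + 0.5*sigma^2) * T) / (sigma * sqrt(T)) = 0.40108105
d2 = d1 - sigma * sqrt(T) = 0.24108105
exp(-rT) = 0.99203191; exp(-qT) = 0.97238837
P = K * exp(-rT) * N(-d2) - S_0 * exp(-qT) * N(-d1)
N(-d1) = 0.34418023; N(-d2) = 0.40474615
P = 96.2400 * 0.99203191 * 0.40474615 - 103.3600 * 0.97238837 * 0.34418023 = 4.0502

Answer: Price = 4.0502


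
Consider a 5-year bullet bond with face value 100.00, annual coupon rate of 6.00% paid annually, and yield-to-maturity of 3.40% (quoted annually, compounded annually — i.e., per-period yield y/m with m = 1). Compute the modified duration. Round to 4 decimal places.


Coupon per period c = face * coupon_rate / m = 6.000000
Periods per year m = 1; per-period yield y/m = 0.034000
Number of cashflows N = 5
Cashflows (t years, CF_t, discount factor 1/(1+y/m)^(m*t), PV):
  t = 1.0000: CF_t = 6.000000, DF = 0.967118, PV = 5.802708
  t = 2.0000: CF_t = 6.000000, DF = 0.935317, PV = 5.611903
  t = 3.0000: CF_t = 6.000000, DF = 0.904562, PV = 5.427373
  t = 4.0000: CF_t = 6.000000, DF = 0.874818, PV = 5.248910
  t = 5.0000: CF_t = 106.000000, DF = 0.846052, PV = 89.681564
Price P = sum_t PV_t = 111.772457
First compute Macaulay numerator sum_t t * PV_t:
  t * PV_t at t = 1.0000: 5.802708
  t * PV_t at t = 2.0000: 11.223806
  t * PV_t at t = 3.0000: 16.282118
  t * PV_t at t = 4.0000: 20.995639
  t * PV_t at t = 5.0000: 448.407818
Macaulay duration D = 502.712088 / 111.772457 = 4.497638
Modified duration = D / (1 + y/m) = 4.497638 / (1 + 0.034000) = 4.349747

Answer: Modified duration = 4.3497


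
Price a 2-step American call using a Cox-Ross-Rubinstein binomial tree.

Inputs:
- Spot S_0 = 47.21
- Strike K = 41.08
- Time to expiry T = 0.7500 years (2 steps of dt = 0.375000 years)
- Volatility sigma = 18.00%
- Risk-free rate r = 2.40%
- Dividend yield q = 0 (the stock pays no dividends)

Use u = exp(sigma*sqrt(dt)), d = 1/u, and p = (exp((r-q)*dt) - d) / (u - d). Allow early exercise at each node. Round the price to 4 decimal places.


dt = T/N = 0.375000
u = exp(sigma*sqrt(dt)) = 1.116532; d = 1/u = 0.895631
p = (exp((r-q)*dt) - d) / (u - d) = 0.513397
Discount per step: exp(-r*dt) = 0.991040
Stock lattice S(k, i) with i counting down-moves:
  k=0: S(0,0) = 47.2100
  k=1: S(1,0) = 52.7115; S(1,1) = 42.2827
  k=2: S(2,0) = 58.8540; S(2,1) = 47.2100; S(2,2) = 37.8697
Terminal payoffs V(N, i) = max(S_T - K, 0):
  V(2,0) = 17.774001; V(2,1) = 6.130000; V(2,2) = 0.000000
Backward induction: V(k, i) = exp(-r*dt) * [p * V(k+1, i) + (1-p) * V(k+1, i+1)]; then take max(V_cont, immediate exercise) for American.
  V(1,0) = exp(-r*dt) * [p*17.774001 + (1-p)*6.130000] = 11.999515; exercise = 11.631454; V(1,0) = max -> 11.999515
  V(1,1) = exp(-r*dt) * [p*6.130000 + (1-p)*0.000000] = 3.118928; exercise = 1.202729; V(1,1) = max -> 3.118928
  V(0,0) = exp(-r*dt) * [p*11.999515 + (1-p)*3.118928] = 7.609404; exercise = 6.130000; V(0,0) = max -> 7.609404

Answer: Price = V(0,0) = 7.6094


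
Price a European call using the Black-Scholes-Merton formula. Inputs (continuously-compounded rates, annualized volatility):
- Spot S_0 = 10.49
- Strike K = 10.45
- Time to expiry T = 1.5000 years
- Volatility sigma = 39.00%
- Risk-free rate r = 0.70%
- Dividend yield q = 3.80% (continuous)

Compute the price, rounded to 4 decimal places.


Answer: Price = 1.7026

Derivation:
d1 = (ln(S/K) + (r - q + 0.5*sigma^2) * T) / (sigma * sqrt(T)) = 0.14947214
d2 = d1 - sigma * sqrt(T) = -0.32817836
exp(-rT) = 0.98955493; exp(-qT) = 0.94459407
C = S_0 * exp(-qT) * N(d1) - K * exp(-rT) * N(d2)
N(d1) = 0.55940946; N(d2) = 0.37138841
C = 10.4900 * 0.94459407 * 0.55940946 - 10.4500 * 0.98955493 * 0.37138841 = 1.7026


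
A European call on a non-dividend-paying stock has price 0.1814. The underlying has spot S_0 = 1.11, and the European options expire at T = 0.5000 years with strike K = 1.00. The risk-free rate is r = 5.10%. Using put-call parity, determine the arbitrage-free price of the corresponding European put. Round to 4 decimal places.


Put-call parity: C - P = S_0 * exp(-qT) - K * exp(-rT).
S_0 * exp(-qT) = 1.1100 * 1.00000000 = 1.11000000
K * exp(-rT) = 1.0000 * 0.97482238 = 0.97482238
P = C - S*exp(-qT) + K*exp(-rT)
P = 0.1814 - 1.11000000 + 0.97482238 = 0.0462

Answer: Put price = 0.0462


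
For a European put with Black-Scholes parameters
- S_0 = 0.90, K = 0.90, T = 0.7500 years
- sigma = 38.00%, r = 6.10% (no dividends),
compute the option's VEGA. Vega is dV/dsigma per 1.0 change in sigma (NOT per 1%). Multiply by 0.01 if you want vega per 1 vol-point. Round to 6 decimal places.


Answer: Vega = 0.296943

Derivation:
d1 = 0.3035646942; d2 = -0.0255249593
phi(d1) = 0.3809777536; exp(-qT) = 1.0000000000; exp(-rT) = 0.9552807525
Vega = S * exp(-qT) * phi(d1) * sqrt(T) = 0.9000 * 1.0000000000 * 0.3809777536 * 0.8660254038 = 0.296943


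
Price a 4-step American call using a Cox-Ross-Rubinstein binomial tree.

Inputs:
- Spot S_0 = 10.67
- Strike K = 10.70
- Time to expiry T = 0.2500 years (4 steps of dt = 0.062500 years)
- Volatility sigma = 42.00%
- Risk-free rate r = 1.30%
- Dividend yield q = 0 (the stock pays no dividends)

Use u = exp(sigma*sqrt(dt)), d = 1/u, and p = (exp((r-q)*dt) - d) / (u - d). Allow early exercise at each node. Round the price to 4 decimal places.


Answer: Price = V(0,0) = 0.8464

Derivation:
dt = T/N = 0.062500
u = exp(sigma*sqrt(dt)) = 1.110711; d = 1/u = 0.900325
p = (exp((r-q)*dt) - d) / (u - d) = 0.477638
Discount per step: exp(-r*dt) = 0.999188
Stock lattice S(k, i) with i counting down-moves:
  k=0: S(0,0) = 10.6700
  k=1: S(1,0) = 11.8513; S(1,1) = 9.6065
  k=2: S(2,0) = 13.1633; S(2,1) = 10.6700; S(2,2) = 8.6489
  k=3: S(3,0) = 14.6207; S(3,1) = 11.8513; S(3,2) = 9.6065; S(3,3) = 7.7868
  k=4: S(4,0) = 16.2393; S(4,1) = 13.1633; S(4,2) = 10.6700; S(4,3) = 8.6489; S(4,4) = 7.0107
Terminal payoffs V(N, i) = max(S_T - K, 0):
  V(4,0) = 5.539330; V(4,1) = 2.463345; V(4,2) = 0.000000; V(4,3) = 0.000000; V(4,4) = 0.000000
Backward induction: V(k, i) = exp(-r*dt) * [p * V(k+1, i) + (1-p) * V(k+1, i+1)]; then take max(V_cont, immediate exercise) for American.
  V(3,0) = exp(-r*dt) * [p*5.539330 + (1-p)*2.463345] = 3.929357; exercise = 3.920667; V(3,0) = max -> 3.929357
  V(3,1) = exp(-r*dt) * [p*2.463345 + (1-p)*0.000000] = 1.175631; exercise = 1.151282; V(3,1) = max -> 1.175631
  V(3,2) = exp(-r*dt) * [p*0.000000 + (1-p)*0.000000] = 0.000000; exercise = 0.000000; V(3,2) = max -> 0.000000
  V(3,3) = exp(-r*dt) * [p*0.000000 + (1-p)*0.000000] = 0.000000; exercise = 0.000000; V(3,3) = max -> 0.000000
  V(2,0) = exp(-r*dt) * [p*3.929357 + (1-p)*1.175631] = 2.488891; exercise = 2.463345; V(2,0) = max -> 2.488891
  V(2,1) = exp(-r*dt) * [p*1.175631 + (1-p)*0.000000] = 0.561069; exercise = 0.000000; V(2,1) = max -> 0.561069
  V(2,2) = exp(-r*dt) * [p*0.000000 + (1-p)*0.000000] = 0.000000; exercise = 0.000000; V(2,2) = max -> 0.000000
  V(1,0) = exp(-r*dt) * [p*2.488891 + (1-p)*0.561069] = 1.480666; exercise = 1.151282; V(1,0) = max -> 1.480666
  V(1,1) = exp(-r*dt) * [p*0.561069 + (1-p)*0.000000] = 0.267770; exercise = 0.000000; V(1,1) = max -> 0.267770
  V(0,0) = exp(-r*dt) * [p*1.480666 + (1-p)*0.267770] = 0.846407; exercise = 0.000000; V(0,0) = max -> 0.846407


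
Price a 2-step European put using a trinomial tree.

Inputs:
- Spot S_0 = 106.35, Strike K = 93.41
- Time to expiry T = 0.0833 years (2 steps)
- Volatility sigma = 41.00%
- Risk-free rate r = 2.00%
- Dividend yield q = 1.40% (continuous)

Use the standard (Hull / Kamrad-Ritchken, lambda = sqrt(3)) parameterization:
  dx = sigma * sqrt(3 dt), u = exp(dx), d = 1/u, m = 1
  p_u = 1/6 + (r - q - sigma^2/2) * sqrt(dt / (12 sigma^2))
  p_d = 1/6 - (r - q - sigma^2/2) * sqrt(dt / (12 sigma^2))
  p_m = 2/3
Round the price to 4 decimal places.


Answer: Price = V(0,0) = 0.7700

Derivation:
dt = T/N = 0.041650; dx = sigma*sqrt(3*dt) = 0.144928
u = exp(dx) = 1.155956; d = 1/u = 0.865085
p_u = 0.155451, p_m = 0.666667, p_d = 0.177882
Discount per step: exp(-r*dt) = 0.999167
Stock lattice S(k, j) with j the centered position index:
  k=0: S(0,+0) = 106.3500
  k=1: S(1,-1) = 92.0018; S(1,+0) = 106.3500; S(1,+1) = 122.9359
  k=2: S(2,-2) = 79.5893; S(2,-1) = 92.0018; S(2,+0) = 106.3500; S(2,+1) = 122.9359; S(2,+2) = 142.1086
Terminal payoffs V(N, j) = max(K - S_T, 0):
  V(2,-2) = 13.820693; V(2,-1) = 1.408246; V(2,+0) = 0.000000; V(2,+1) = 0.000000; V(2,+2) = 0.000000
Backward induction: V(k, j) = exp(-r*dt) * [p_u * V(k+1, j+1) + p_m * V(k+1, j) + p_d * V(k+1, j-1)]
  V(1,-1) = exp(-r*dt) * [p_u*0.000000 + p_m*1.408246 + p_d*13.820693] = 3.394452
  V(1,+0) = exp(-r*dt) * [p_u*0.000000 + p_m*0.000000 + p_d*1.408246] = 0.250293
  V(1,+1) = exp(-r*dt) * [p_u*0.000000 + p_m*0.000000 + p_d*0.000000] = 0.000000
  V(0,+0) = exp(-r*dt) * [p_u*0.000000 + p_m*0.250293 + p_d*3.394452] = 0.770031


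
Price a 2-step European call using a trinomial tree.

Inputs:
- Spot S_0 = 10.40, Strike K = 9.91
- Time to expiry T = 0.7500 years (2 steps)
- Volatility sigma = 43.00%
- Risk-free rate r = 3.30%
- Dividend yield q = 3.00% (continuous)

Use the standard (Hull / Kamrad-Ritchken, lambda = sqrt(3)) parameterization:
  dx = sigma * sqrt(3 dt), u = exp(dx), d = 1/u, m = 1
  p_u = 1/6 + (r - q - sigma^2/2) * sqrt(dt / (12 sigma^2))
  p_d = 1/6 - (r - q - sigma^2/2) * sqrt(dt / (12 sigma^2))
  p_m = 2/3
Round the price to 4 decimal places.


dt = T/N = 0.375000; dx = sigma*sqrt(3*dt) = 0.456084
u = exp(dx) = 1.577883; d = 1/u = 0.633761
p_u = 0.129893, p_m = 0.666667, p_d = 0.203440
Discount per step: exp(-r*dt) = 0.987701
Stock lattice S(k, j) with j the centered position index:
  k=0: S(0,+0) = 10.4000
  k=1: S(1,-1) = 6.5911; S(1,+0) = 10.4000; S(1,+1) = 16.4100
  k=2: S(2,-2) = 4.1772; S(2,-1) = 6.5911; S(2,+0) = 10.4000; S(2,+1) = 16.4100; S(2,+2) = 25.8930
Terminal payoffs V(N, j) = max(S_T - K, 0):
  V(2,-2) = 0.000000; V(2,-1) = 0.000000; V(2,+0) = 0.490000; V(2,+1) = 6.499980; V(2,+2) = 15.983023
Backward induction: V(k, j) = exp(-r*dt) * [p_u * V(k+1, j+1) + p_m * V(k+1, j) + p_d * V(k+1, j-1)]
  V(1,-1) = exp(-r*dt) * [p_u*0.490000 + p_m*0.000000 + p_d*0.000000] = 0.062865
  V(1,+0) = exp(-r*dt) * [p_u*6.499980 + p_m*0.490000 + p_d*0.000000] = 1.156567
  V(1,+1) = exp(-r*dt) * [p_u*15.983023 + p_m*6.499980 + p_d*0.490000] = 6.429035
  V(0,+0) = exp(-r*dt) * [p_u*6.429035 + p_m*1.156567 + p_d*0.062865] = 1.599010

Answer: Price = V(0,0) = 1.5990


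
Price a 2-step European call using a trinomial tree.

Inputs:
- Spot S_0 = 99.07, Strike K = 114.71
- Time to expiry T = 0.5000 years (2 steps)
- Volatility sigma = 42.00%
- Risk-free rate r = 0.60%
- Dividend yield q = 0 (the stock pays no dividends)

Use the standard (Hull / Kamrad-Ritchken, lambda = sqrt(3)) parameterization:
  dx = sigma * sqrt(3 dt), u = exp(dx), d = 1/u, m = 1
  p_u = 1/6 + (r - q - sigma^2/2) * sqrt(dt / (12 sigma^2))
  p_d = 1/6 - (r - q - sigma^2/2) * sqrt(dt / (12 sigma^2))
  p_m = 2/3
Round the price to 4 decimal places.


Answer: Price = V(0,0) = 6.8449

Derivation:
dt = T/N = 0.250000; dx = sigma*sqrt(3*dt) = 0.363731
u = exp(dx) = 1.438687; d = 1/u = 0.695078
p_u = 0.138418, p_m = 0.666667, p_d = 0.194916
Discount per step: exp(-r*dt) = 0.998501
Stock lattice S(k, j) with j the centered position index:
  k=0: S(0,+0) = 99.0700
  k=1: S(1,-1) = 68.8614; S(1,+0) = 99.0700; S(1,+1) = 142.5307
  k=2: S(2,-2) = 47.8641; S(2,-1) = 68.8614; S(2,+0) = 99.0700; S(2,+1) = 142.5307; S(2,+2) = 205.0570
Terminal payoffs V(N, j) = max(S_T - K, 0):
  V(2,-2) = 0.000000; V(2,-1) = 0.000000; V(2,+0) = 0.000000; V(2,+1) = 27.820689; V(2,+2) = 90.347004
Backward induction: V(k, j) = exp(-r*dt) * [p_u * V(k+1, j+1) + p_m * V(k+1, j) + p_d * V(k+1, j-1)]
  V(1,-1) = exp(-r*dt) * [p_u*0.000000 + p_m*0.000000 + p_d*0.000000] = 0.000000
  V(1,+0) = exp(-r*dt) * [p_u*27.820689 + p_m*0.000000 + p_d*0.000000] = 3.845105
  V(1,+1) = exp(-r*dt) * [p_u*90.347004 + p_m*27.820689 + p_d*0.000000] = 31.006210
  V(0,+0) = exp(-r*dt) * [p_u*31.006210 + p_m*3.845105 + p_d*0.000000] = 6.844938


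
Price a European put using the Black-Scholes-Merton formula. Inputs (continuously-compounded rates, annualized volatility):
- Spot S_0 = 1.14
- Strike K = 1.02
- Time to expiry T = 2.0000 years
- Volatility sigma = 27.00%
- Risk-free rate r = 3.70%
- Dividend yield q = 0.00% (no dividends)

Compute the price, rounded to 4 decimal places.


Answer: Price = 0.0796

Derivation:
d1 = (ln(S/K) + (r - q + 0.5*sigma^2) * T) / (sigma * sqrt(T)) = 0.67600884
d2 = d1 - sigma * sqrt(T) = 0.29417118
exp(-rT) = 0.92867169; exp(-qT) = 1.00000000
P = K * exp(-rT) * N(-d2) - S_0 * exp(-qT) * N(-d1)
N(-d1) = 0.24951752; N(-d2) = 0.38431355
P = 1.0200 * 0.92867169 * 0.38431355 - 1.1400 * 1.00000000 * 0.24951752 = 0.0796


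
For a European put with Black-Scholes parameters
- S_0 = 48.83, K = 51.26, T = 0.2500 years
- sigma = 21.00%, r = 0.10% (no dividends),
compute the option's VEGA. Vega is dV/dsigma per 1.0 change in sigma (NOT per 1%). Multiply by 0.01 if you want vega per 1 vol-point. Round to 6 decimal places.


d1 = -0.4076508844; d2 = -0.5126508844
phi(d1) = 0.3671340808; exp(-qT) = 1.0000000000; exp(-rT) = 0.9997500312
Vega = S * exp(-qT) * phi(d1) * sqrt(T) = 48.8300 * 1.0000000000 * 0.3671340808 * 0.5000000000 = 8.963579

Answer: Vega = 8.963579


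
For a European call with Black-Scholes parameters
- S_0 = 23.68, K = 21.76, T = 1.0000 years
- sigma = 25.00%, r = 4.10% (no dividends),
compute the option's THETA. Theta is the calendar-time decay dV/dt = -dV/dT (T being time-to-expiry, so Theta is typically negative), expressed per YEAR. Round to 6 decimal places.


d1 = 0.6272295521; d2 = 0.3772295521
phi(d1) = 0.3277031900; exp(-qT) = 1.0000000000; exp(-rT) = 0.9598291299
Theta = -S*exp(-qT)*phi(d1)*sigma/(2*sqrt(T)) - r*K*exp(-rT)*N(d2) + q*S*exp(-qT)*N(d1)
N(d1) = 0.7347456128; N(d2) = 0.6469984898; sqrt(T) = 1.0000000000
Term 1 = -23.6800 * 1.0000000000 * 0.3277031900 * 0.2500 / (2 * 1.0000000000) = -0.9700014424
Term 2 = -0.0410 * 21.7600 * 0.9598291299 * 0.6469984898 = -0.5540384951
Term 3 = 0 (no dividend yield, q = 0)
Theta = -0.9700014424 + (-0.5540384951) + (0.0000000000) = -1.524040

Answer: Theta = -1.524040


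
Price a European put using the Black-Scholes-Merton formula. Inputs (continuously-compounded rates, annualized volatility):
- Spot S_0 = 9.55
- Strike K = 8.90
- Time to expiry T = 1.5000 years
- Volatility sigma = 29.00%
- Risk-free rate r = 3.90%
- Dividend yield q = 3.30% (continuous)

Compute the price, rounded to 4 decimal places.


d1 = (ln(S/K) + (r - q + 0.5*sigma^2) * T) / (sigma * sqrt(T)) = 0.40139219
d2 = d1 - sigma * sqrt(T) = 0.04621618
exp(-rT) = 0.94317824; exp(-qT) = 0.95170516
P = K * exp(-rT) * N(-d2) - S_0 * exp(-qT) * N(-d1)
N(-d1) = 0.34406570; N(-d2) = 0.48156897
P = 8.9000 * 0.94317824 * 0.48156897 - 9.5500 * 0.95170516 * 0.34406570 = 0.9153

Answer: Price = 0.9153


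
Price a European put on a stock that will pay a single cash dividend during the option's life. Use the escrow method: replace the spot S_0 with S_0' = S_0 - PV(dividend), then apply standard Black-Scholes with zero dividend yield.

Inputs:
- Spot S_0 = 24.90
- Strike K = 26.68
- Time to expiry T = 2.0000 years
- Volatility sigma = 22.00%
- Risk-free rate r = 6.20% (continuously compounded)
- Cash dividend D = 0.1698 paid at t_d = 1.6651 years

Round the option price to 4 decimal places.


PV(D) = D * exp(-r * t_d) = 0.1698 * 0.90191392 = 0.15314498
S_0' = S_0 - PV(D) = 24.9000 - 0.15314498 = 24.74685502
d1 = (ln(S_0'/K) + (r + sigma^2/2)*T) / (sigma*sqrt(T)) = 0.31236182
d2 = d1 - sigma*sqrt(T) = 0.00123483
exp(-rT) = 0.88337984
N(-d1) = 0.37738278; N(-d2) = 0.49950737
P = K * exp(-rT) * N(-d2) - S_0' * N(-d1) = 26.6800 * 0.88337984 * 0.49950737 - 24.74685502 * 0.37738278 = 2.4336

Answer: Price = 2.4336


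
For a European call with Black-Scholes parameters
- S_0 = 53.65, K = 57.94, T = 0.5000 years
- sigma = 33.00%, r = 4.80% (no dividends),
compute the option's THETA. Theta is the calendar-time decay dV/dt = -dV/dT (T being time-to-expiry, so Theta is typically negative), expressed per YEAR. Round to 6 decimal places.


Answer: Theta = -5.956851

Derivation:
d1 = -0.1101437660; d2 = -0.3434890038
phi(d1) = 0.3965296911; exp(-qT) = 1.0000000000; exp(-rT) = 0.9762857098
Theta = -S*exp(-qT)*phi(d1)*sigma/(2*sqrt(T)) - r*K*exp(-rT)*N(d2) + q*S*exp(-qT)*N(d1)
N(d1) = 0.4561476795; N(d2) = 0.3656153060; sqrt(T) = 0.7071067812
Term 1 = -53.6500 * 1.0000000000 * 0.3965296911 * 0.3300 / (2 * 0.7071067812) = -4.9641441029
Term 2 = -0.0480 * 57.9400 * 0.9762857098 * 0.3656153060 = -0.9927068743
Term 3 = 0 (no dividend yield, q = 0)
Theta = -4.9641441029 + (-0.9927068743) + (0.0000000000) = -5.956851


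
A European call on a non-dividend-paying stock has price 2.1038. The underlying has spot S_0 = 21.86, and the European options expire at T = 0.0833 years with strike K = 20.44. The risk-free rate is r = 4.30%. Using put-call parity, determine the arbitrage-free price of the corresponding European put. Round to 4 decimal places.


Put-call parity: C - P = S_0 * exp(-qT) - K * exp(-rT).
S_0 * exp(-qT) = 21.8600 * 1.00000000 = 21.86000000
K * exp(-rT) = 20.4400 * 0.99642451 = 20.36691693
P = C - S*exp(-qT) + K*exp(-rT)
P = 2.1038 - 21.86000000 + 20.36691693 = 0.6107

Answer: Put price = 0.6107


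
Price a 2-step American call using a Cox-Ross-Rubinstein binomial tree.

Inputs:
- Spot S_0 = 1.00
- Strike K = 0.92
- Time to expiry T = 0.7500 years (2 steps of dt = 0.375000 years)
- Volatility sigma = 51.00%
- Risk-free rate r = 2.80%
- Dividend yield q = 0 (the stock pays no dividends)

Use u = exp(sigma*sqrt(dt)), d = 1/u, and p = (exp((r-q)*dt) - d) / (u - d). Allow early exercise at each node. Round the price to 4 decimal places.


dt = T/N = 0.375000
u = exp(sigma*sqrt(dt)) = 1.366578; d = 1/u = 0.731755
p = (exp((r-q)*dt) - d) / (u - d) = 0.439178
Discount per step: exp(-r*dt) = 0.989555
Stock lattice S(k, i) with i counting down-moves:
  k=0: S(0,0) = 1.0000
  k=1: S(1,0) = 1.3666; S(1,1) = 0.7318
  k=2: S(2,0) = 1.8675; S(2,1) = 1.0000; S(2,2) = 0.5355
Terminal payoffs V(N, i) = max(S_T - K, 0):
  V(2,0) = 0.947536; V(2,1) = 0.080000; V(2,2) = 0.000000
Backward induction: V(k, i) = exp(-r*dt) * [p * V(k+1, i) + (1-p) * V(k+1, i+1)]; then take max(V_cont, immediate exercise) for American.
  V(1,0) = exp(-r*dt) * [p*0.947536 + (1-p)*0.080000] = 0.456188; exercise = 0.446578; V(1,0) = max -> 0.456188
  V(1,1) = exp(-r*dt) * [p*0.080000 + (1-p)*0.000000] = 0.034767; exercise = 0.000000; V(1,1) = max -> 0.034767
  V(0,0) = exp(-r*dt) * [p*0.456188 + (1-p)*0.034767] = 0.217550; exercise = 0.080000; V(0,0) = max -> 0.217550

Answer: Price = V(0,0) = 0.2175


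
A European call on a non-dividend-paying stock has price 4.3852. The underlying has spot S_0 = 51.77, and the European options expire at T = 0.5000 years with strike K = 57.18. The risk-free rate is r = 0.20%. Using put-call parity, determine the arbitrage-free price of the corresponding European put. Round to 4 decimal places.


Put-call parity: C - P = S_0 * exp(-qT) - K * exp(-rT).
S_0 * exp(-qT) = 51.7700 * 1.00000000 = 51.77000000
K * exp(-rT) = 57.1800 * 0.99900050 = 57.12284858
P = C - S*exp(-qT) + K*exp(-rT)
P = 4.3852 - 51.77000000 + 57.12284858 = 9.7380

Answer: Put price = 9.7380


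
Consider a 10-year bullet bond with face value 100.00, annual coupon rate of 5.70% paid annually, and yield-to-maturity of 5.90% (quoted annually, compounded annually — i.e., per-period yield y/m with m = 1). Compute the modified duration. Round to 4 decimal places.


Answer: Modified duration = 7.4348

Derivation:
Coupon per period c = face * coupon_rate / m = 5.700000
Periods per year m = 1; per-period yield y/m = 0.059000
Number of cashflows N = 10
Cashflows (t years, CF_t, discount factor 1/(1+y/m)^(m*t), PV):
  t = 1.0000: CF_t = 5.700000, DF = 0.944287, PV = 5.382436
  t = 2.0000: CF_t = 5.700000, DF = 0.891678, PV = 5.082565
  t = 3.0000: CF_t = 5.700000, DF = 0.842000, PV = 4.799400
  t = 4.0000: CF_t = 5.700000, DF = 0.795090, PV = 4.532012
  t = 5.0000: CF_t = 5.700000, DF = 0.750793, PV = 4.279520
  t = 6.0000: CF_t = 5.700000, DF = 0.708964, PV = 4.041095
  t = 7.0000: CF_t = 5.700000, DF = 0.669466, PV = 3.815954
  t = 8.0000: CF_t = 5.700000, DF = 0.632168, PV = 3.603356
  t = 9.0000: CF_t = 5.700000, DF = 0.596948, PV = 3.402602
  t = 10.0000: CF_t = 105.700000, DF = 0.563690, PV = 59.582042
Price P = sum_t PV_t = 98.520983
First compute Macaulay numerator sum_t t * PV_t:
  t * PV_t at t = 1.0000: 5.382436
  t * PV_t at t = 2.0000: 10.165130
  t * PV_t at t = 3.0000: 14.398201
  t * PV_t at t = 4.0000: 18.128047
  t * PV_t at t = 5.0000: 21.397600
  t * PV_t at t = 6.0000: 24.246572
  t * PV_t at t = 7.0000: 26.711678
  t * PV_t at t = 8.0000: 28.826848
  t * PV_t at t = 9.0000: 30.623422
  t * PV_t at t = 10.0000: 595.820424
Macaulay duration D = 775.700358 / 98.520983 = 7.873453
Modified duration = D / (1 + y/m) = 7.873453 / (1 + 0.059000) = 7.434800


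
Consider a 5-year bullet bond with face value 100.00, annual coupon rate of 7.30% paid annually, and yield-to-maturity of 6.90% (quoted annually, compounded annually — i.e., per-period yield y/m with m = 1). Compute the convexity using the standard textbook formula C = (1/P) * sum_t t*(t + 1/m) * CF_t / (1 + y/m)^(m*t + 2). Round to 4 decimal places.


Coupon per period c = face * coupon_rate / m = 7.300000
Periods per year m = 1; per-period yield y/m = 0.069000
Number of cashflows N = 5
Cashflows (t years, CF_t, discount factor 1/(1+y/m)^(m*t), PV):
  t = 1.0000: CF_t = 7.300000, DF = 0.935454, PV = 6.828812
  t = 2.0000: CF_t = 7.300000, DF = 0.875074, PV = 6.388037
  t = 3.0000: CF_t = 7.300000, DF = 0.818591, PV = 5.975713
  t = 4.0000: CF_t = 7.300000, DF = 0.765754, PV = 5.590003
  t = 5.0000: CF_t = 107.300000, DF = 0.716327, PV = 76.861914
Price P = sum_t PV_t = 101.644480
Convexity numerator sum_t t*(t + 1/m) * CF_t / (1+y/m)^(m*t + 2):
  t = 1.0000: term = 11.951426
  t = 2.0000: term = 33.540018
  t = 3.0000: term = 62.750267
  t = 4.0000: term = 97.833282
  t = 5.0000: term = 2017.794994
Convexity = (1/P) * sum = 2223.869988 / 101.644480 = 21.878906

Answer: Convexity = 21.8789
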